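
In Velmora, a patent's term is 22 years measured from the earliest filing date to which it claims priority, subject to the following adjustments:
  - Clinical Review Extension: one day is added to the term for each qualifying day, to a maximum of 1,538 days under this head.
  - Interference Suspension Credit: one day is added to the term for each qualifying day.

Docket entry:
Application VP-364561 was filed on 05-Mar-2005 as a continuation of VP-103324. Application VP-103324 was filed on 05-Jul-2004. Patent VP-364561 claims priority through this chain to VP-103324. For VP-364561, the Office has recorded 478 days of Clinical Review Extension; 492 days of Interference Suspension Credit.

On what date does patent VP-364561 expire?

March 1, 2029

Earliest priority filing: 5 July 2004.
Base term: 5 July 2004 + 22 years → 5 July 2026.
Clinical Review Extension: 478 days (within the 1538-day cap) → +478 days → 26 October 2027.
Interference Suspension Credit: +492 days → 1 March 2029.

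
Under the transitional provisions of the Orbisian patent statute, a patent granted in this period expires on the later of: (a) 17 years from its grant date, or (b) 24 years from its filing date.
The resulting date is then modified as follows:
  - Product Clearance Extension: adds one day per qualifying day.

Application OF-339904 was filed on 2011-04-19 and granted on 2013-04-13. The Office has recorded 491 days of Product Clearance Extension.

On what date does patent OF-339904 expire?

(a) grant + 17 years → 13 April 2030.
(b) filing + 24 years → 19 April 2035.
Later of the two: 19 April 2035.
Product Clearance Extension: +491 days → 22 August 2036.

2036-08-22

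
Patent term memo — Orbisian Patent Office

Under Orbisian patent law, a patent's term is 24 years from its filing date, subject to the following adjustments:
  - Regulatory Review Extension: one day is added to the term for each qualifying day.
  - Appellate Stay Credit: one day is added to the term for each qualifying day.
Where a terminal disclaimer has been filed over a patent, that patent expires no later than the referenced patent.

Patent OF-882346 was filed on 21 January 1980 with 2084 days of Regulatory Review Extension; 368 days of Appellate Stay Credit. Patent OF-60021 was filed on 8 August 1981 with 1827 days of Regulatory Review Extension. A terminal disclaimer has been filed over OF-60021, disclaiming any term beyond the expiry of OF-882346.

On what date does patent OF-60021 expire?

Natural term of OF-60021:
  Base: filing + 24 years → 8 August 2005.
  Regulatory Review Extension: +1827 days → 9 August 2010.
Expiry of referenced patent OF-882346:
  Base: filing + 24 years → 21 January 2004.
  Regulatory Review Extension: +2084 days → 5 October 2009.
  Appellate Stay Credit: +368 days → 8 October 2010.
Terminal disclaimer: OF-60021 expires on the earlier of 9 August 2010 and 8 October 2010.

August 9, 2010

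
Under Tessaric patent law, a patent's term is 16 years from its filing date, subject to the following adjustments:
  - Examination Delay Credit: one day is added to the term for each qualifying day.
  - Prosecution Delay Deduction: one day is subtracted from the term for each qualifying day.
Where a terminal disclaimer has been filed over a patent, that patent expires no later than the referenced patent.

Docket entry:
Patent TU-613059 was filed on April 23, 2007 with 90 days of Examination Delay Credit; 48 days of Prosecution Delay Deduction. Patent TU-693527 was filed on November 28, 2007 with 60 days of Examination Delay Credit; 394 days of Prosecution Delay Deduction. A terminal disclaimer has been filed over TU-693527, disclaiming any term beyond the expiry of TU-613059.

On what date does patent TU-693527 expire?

December 29, 2022

Natural term of TU-693527:
  Base: filing + 16 years → 28 November 2023.
  Examination Delay Credit: +60 days → 27 January 2024.
  Prosecution Delay Deduction: −394 days → 29 December 2022.
Expiry of referenced patent TU-613059:
  Base: filing + 16 years → 23 April 2023.
  Examination Delay Credit: +90 days → 22 July 2023.
  Prosecution Delay Deduction: −48 days → 4 June 2023.
Terminal disclaimer: TU-693527 expires on the earlier of 29 December 2022 and 4 June 2023.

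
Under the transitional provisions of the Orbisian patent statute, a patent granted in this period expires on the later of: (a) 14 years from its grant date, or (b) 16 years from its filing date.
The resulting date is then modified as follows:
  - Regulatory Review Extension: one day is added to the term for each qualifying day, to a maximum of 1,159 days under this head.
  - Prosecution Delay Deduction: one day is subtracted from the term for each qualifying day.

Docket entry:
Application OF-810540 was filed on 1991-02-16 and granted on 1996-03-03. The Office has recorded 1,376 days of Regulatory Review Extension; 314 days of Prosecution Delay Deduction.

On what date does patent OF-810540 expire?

June 25, 2012

(a) grant + 14 years → 3 March 2010.
(b) filing + 16 years → 16 February 2007.
Later of the two: 3 March 2010.
Regulatory Review Extension: 1376 days claimed exceeds the 1159-day cap, so +1159 days → 5 May 2013.
Prosecution Delay Deduction: −314 days → 25 June 2012.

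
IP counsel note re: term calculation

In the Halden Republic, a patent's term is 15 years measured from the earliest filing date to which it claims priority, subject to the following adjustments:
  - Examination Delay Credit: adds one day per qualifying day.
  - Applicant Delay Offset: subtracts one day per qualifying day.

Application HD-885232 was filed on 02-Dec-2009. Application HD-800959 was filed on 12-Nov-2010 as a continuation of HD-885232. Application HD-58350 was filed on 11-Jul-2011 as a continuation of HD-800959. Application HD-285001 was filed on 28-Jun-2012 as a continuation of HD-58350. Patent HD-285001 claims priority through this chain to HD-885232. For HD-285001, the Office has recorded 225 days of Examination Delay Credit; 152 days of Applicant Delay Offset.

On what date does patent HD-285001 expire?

February 13, 2025

Earliest priority filing: 2 December 2009.
Base term: 2 December 2009 + 15 years → 2 December 2024.
Examination Delay Credit: +225 days → 15 July 2025.
Applicant Delay Offset: −152 days → 13 February 2025.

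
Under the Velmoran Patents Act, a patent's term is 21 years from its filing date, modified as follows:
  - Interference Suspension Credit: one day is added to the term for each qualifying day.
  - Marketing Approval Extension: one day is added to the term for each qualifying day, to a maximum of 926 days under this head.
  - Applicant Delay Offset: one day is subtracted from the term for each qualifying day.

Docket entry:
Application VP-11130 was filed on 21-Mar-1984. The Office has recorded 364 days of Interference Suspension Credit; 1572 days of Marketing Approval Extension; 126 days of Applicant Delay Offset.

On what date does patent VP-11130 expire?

2008-05-28

Base term: filing date + 21 years → 21 March 2005.
Interference Suspension Credit: +364 days → 20 March 2006.
Marketing Approval Extension: 1572 days claimed exceeds the 926-day cap, so +926 days → 1 October 2008.
Applicant Delay Offset: −126 days → 28 May 2008.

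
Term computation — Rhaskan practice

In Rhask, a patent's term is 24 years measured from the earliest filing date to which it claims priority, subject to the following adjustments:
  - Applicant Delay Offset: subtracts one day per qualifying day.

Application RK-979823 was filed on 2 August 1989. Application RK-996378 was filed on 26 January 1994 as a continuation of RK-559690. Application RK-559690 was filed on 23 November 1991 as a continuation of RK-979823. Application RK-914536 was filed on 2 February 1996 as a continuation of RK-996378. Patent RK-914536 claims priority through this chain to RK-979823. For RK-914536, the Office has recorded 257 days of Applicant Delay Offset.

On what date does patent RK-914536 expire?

November 18, 2012

Earliest priority filing: 2 August 1989.
Base term: 2 August 1989 + 24 years → 2 August 2013.
Applicant Delay Offset: −257 days → 18 November 2012.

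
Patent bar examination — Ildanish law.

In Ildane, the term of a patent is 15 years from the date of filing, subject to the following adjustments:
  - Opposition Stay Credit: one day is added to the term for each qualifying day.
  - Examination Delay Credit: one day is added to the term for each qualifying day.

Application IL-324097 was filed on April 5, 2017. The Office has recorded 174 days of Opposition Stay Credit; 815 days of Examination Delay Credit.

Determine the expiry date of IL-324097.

Base term: filing date + 15 years → 5 April 2032.
Opposition Stay Credit: +174 days → 26 September 2032.
Examination Delay Credit: +815 days → 20 December 2034.

December 20, 2034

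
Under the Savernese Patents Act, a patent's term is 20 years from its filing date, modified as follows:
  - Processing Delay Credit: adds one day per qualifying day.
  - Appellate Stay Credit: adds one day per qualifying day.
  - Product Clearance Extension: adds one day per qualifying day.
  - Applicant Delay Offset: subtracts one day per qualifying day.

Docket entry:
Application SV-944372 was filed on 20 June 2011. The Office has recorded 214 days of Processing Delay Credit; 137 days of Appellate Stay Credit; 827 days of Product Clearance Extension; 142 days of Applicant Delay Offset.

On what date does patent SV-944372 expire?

2034-04-21

Base term: filing date + 20 years → 20 June 2031.
Processing Delay Credit: +214 days → 20 January 2032.
Appellate Stay Credit: +137 days → 5 June 2032.
Product Clearance Extension: +827 days → 10 September 2034.
Applicant Delay Offset: −142 days → 21 April 2034.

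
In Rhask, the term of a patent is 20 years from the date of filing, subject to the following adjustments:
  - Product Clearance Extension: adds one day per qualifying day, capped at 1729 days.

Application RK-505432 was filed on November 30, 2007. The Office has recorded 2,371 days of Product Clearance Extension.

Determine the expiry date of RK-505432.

August 24, 2032

Base term: filing date + 20 years → 30 November 2027.
Product Clearance Extension: 2371 days claimed exceeds the 1729-day cap, so +1729 days → 24 August 2032.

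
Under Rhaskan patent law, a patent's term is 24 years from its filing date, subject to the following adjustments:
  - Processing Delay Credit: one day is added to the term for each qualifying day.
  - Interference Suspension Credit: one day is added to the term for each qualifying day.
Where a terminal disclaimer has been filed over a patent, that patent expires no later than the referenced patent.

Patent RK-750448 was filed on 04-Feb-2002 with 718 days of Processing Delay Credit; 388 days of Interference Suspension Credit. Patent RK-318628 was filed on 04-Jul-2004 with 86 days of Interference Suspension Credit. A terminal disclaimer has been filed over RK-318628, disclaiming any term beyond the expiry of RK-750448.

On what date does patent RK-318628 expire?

Natural term of RK-318628:
  Base: filing + 24 years → 4 July 2028.
  Interference Suspension Credit: +86 days → 28 September 2028.
Expiry of referenced patent RK-750448:
  Base: filing + 24 years → 4 February 2026.
  Processing Delay Credit: +718 days → 23 January 2028.
  Interference Suspension Credit: +388 days → 14 February 2029.
Terminal disclaimer: RK-318628 expires on the earlier of 28 September 2028 and 14 February 2029.

2028-09-28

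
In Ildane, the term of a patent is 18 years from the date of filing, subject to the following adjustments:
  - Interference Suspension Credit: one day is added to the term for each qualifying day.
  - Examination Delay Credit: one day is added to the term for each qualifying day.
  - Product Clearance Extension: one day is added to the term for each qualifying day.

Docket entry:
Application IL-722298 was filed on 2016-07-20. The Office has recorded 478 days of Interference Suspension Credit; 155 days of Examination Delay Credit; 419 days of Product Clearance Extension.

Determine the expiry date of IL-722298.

Base term: filing date + 18 years → 20 July 2034.
Interference Suspension Credit: +478 days → 10 November 2035.
Examination Delay Credit: +155 days → 13 April 2036.
Product Clearance Extension: +419 days → 6 June 2037.

June 6, 2037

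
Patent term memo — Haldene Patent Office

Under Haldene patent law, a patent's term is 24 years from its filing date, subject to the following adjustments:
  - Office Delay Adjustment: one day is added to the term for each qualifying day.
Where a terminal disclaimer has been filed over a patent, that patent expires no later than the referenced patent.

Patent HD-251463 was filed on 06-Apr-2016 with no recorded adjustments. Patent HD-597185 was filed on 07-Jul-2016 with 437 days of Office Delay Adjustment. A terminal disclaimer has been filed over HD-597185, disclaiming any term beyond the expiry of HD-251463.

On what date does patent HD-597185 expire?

2040-04-06

Natural term of HD-597185:
  Base: filing + 24 years → 7 July 2040.
  Office Delay Adjustment: +437 days → 17 September 2041.
Expiry of referenced patent HD-251463:
  Base: filing + 24 years → 6 April 2040.
Terminal disclaimer: HD-597185 expires on the earlier of 17 September 2041 and 6 April 2040.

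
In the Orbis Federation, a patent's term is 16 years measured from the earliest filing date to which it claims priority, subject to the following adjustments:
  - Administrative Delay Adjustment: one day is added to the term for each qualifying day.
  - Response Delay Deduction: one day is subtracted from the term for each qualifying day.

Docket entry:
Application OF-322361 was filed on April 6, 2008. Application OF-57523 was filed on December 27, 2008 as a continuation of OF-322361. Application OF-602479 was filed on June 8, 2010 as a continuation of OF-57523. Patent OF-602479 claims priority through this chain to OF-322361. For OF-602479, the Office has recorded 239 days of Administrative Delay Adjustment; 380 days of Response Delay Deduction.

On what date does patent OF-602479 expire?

Earliest priority filing: 6 April 2008.
Base term: 6 April 2008 + 16 years → 6 April 2024.
Administrative Delay Adjustment: +239 days → 1 December 2024.
Response Delay Deduction: −380 days → 17 November 2023.

November 17, 2023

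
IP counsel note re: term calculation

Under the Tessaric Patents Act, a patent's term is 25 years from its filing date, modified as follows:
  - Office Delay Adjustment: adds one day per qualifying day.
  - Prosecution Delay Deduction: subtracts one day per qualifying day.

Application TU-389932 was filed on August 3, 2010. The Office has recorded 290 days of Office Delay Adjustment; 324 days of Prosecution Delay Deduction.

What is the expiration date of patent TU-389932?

Base term: filing date + 25 years → 3 August 2035.
Office Delay Adjustment: +290 days → 19 May 2036.
Prosecution Delay Deduction: −324 days → 30 June 2035.

June 30, 2035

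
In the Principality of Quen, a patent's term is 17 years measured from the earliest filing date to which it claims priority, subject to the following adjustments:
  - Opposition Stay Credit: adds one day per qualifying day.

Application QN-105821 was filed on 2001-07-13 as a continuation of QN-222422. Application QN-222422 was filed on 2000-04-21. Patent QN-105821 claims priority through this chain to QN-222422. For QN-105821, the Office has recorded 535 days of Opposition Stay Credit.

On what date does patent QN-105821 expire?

2018-10-08

Earliest priority filing: 21 April 2000.
Base term: 21 April 2000 + 17 years → 21 April 2017.
Opposition Stay Credit: +535 days → 8 October 2018.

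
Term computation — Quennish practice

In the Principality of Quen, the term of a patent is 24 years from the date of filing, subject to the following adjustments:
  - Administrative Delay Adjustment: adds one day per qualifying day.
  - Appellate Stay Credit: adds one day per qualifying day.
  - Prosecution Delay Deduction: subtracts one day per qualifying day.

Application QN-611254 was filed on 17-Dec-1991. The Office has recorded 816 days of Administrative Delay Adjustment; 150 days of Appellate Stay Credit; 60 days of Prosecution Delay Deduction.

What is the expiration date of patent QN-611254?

Base term: filing date + 24 years → 17 December 2015.
Administrative Delay Adjustment: +816 days → 12 March 2018.
Appellate Stay Credit: +150 days → 9 August 2018.
Prosecution Delay Deduction: −60 days → 10 June 2018.

2018-06-10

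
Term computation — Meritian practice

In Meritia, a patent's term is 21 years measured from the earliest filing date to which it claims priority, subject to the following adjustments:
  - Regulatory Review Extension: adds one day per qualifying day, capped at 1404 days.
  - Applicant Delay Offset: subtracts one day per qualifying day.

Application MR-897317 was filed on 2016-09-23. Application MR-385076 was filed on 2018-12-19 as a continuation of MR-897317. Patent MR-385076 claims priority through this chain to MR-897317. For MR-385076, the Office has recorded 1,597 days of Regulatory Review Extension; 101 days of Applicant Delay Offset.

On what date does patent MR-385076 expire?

Earliest priority filing: 23 September 2016.
Base term: 23 September 2016 + 21 years → 23 September 2037.
Regulatory Review Extension: 1597 days claimed exceeds the 1404-day cap, so +1404 days → 28 July 2041.
Applicant Delay Offset: −101 days → 18 April 2041.

2041-04-18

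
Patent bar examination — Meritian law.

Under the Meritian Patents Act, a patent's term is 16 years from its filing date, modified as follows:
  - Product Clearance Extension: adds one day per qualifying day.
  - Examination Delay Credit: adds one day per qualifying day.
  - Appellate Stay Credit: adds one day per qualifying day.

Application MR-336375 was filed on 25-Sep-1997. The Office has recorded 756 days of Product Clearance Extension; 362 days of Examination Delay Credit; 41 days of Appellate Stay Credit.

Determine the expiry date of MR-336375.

November 27, 2016

Base term: filing date + 16 years → 25 September 2013.
Product Clearance Extension: +756 days → 21 October 2015.
Examination Delay Credit: +362 days → 17 October 2016.
Appellate Stay Credit: +41 days → 27 November 2016.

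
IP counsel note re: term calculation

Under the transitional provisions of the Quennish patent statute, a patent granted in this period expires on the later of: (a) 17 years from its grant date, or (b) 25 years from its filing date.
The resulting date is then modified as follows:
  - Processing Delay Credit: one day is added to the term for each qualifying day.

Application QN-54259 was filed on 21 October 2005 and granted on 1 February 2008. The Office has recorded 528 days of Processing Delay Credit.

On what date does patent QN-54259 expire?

(a) grant + 17 years → 1 February 2025.
(b) filing + 25 years → 21 October 2030.
Later of the two: 21 October 2030.
Processing Delay Credit: +528 days → 1 April 2032.

April 1, 2032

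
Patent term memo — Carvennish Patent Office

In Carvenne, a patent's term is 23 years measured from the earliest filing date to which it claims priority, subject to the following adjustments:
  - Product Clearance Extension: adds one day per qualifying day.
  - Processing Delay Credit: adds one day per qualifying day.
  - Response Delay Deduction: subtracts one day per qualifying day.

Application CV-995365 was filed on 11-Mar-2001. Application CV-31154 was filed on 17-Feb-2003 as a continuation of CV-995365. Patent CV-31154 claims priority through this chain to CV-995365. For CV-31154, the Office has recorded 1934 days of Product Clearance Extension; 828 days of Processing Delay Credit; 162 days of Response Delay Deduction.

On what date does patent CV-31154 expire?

April 24, 2031

Earliest priority filing: 11 March 2001.
Base term: 11 March 2001 + 23 years → 11 March 2024.
Product Clearance Extension: +1934 days → 27 June 2029.
Processing Delay Credit: +828 days → 3 October 2031.
Response Delay Deduction: −162 days → 24 April 2031.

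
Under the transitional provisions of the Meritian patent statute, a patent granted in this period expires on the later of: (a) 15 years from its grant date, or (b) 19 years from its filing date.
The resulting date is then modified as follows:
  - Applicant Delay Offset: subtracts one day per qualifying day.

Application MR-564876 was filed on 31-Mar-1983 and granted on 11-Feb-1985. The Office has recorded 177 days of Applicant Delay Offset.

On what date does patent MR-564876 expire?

(a) grant + 15 years → 11 February 2000.
(b) filing + 19 years → 31 March 2002.
Later of the two: 31 March 2002.
Applicant Delay Offset: −177 days → 5 October 2001.

2001-10-05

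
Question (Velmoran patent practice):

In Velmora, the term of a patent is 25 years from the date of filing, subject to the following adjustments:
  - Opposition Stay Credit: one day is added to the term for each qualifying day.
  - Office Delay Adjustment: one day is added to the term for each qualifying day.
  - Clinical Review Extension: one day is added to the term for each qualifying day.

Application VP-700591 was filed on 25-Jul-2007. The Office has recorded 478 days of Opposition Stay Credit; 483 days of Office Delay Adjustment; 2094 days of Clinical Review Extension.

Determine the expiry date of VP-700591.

December 5, 2040

Base term: filing date + 25 years → 25 July 2032.
Opposition Stay Credit: +478 days → 15 November 2033.
Office Delay Adjustment: +483 days → 13 March 2035.
Clinical Review Extension: +2094 days → 5 December 2040.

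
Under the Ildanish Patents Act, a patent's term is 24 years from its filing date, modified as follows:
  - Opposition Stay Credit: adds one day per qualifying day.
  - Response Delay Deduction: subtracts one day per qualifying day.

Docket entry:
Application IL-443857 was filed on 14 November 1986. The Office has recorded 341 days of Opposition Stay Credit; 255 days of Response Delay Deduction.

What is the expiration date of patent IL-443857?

Base term: filing date + 24 years → 14 November 2010.
Opposition Stay Credit: +341 days → 21 October 2011.
Response Delay Deduction: −255 days → 8 February 2011.

2011-02-08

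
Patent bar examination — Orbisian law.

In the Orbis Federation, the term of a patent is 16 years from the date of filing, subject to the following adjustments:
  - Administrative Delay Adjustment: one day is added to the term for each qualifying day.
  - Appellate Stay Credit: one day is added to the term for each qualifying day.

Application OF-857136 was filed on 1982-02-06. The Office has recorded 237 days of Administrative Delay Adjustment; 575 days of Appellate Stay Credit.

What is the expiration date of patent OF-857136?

Base term: filing date + 16 years → 6 February 1998.
Administrative Delay Adjustment: +237 days → 1 October 1998.
Appellate Stay Credit: +575 days → 28 April 2000.

2000-04-28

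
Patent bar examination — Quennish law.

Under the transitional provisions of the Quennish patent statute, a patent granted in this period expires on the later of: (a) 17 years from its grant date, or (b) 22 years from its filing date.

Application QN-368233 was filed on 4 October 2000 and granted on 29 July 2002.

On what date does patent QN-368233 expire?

2022-10-04

(a) grant + 17 years → 29 July 2019.
(b) filing + 22 years → 4 October 2022.
Later of the two: 4 October 2022.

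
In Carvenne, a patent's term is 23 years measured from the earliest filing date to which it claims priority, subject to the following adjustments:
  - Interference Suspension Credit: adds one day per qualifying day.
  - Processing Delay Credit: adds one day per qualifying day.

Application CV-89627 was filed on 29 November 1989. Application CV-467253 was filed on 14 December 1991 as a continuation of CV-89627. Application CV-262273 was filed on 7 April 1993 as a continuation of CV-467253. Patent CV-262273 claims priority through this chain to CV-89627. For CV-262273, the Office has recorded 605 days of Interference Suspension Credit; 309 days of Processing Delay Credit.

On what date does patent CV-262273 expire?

Earliest priority filing: 29 November 1989.
Base term: 29 November 1989 + 23 years → 29 November 2012.
Interference Suspension Credit: +605 days → 27 July 2014.
Processing Delay Credit: +309 days → 1 June 2015.

June 1, 2015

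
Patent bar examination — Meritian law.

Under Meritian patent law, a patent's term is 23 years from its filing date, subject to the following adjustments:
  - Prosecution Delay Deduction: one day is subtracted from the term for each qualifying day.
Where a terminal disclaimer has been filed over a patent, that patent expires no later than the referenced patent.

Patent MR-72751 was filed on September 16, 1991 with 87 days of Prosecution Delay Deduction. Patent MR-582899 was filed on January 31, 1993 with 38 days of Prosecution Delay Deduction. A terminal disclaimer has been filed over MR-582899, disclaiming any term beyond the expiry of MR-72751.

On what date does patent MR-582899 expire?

Natural term of MR-582899:
  Base: filing + 23 years → 31 January 2016.
  Prosecution Delay Deduction: −38 days → 24 December 2015.
Expiry of referenced patent MR-72751:
  Base: filing + 23 years → 16 September 2014.
  Prosecution Delay Deduction: −87 days → 21 June 2014.
Terminal disclaimer: MR-582899 expires on the earlier of 24 December 2015 and 21 June 2014.

June 21, 2014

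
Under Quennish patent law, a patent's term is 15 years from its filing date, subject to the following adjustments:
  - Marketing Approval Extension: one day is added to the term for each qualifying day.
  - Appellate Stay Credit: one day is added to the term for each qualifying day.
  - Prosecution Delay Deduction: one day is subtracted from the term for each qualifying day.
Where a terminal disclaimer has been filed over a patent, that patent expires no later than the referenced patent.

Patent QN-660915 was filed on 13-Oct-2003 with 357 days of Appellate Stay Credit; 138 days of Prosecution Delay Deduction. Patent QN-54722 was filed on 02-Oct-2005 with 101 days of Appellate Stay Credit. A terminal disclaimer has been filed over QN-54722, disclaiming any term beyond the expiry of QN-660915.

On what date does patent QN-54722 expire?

Natural term of QN-54722:
  Base: filing + 15 years → 2 October 2020.
  Appellate Stay Credit: +101 days → 11 January 2021.
Expiry of referenced patent QN-660915:
  Base: filing + 15 years → 13 October 2018.
  Appellate Stay Credit: +357 days → 5 October 2019.
  Prosecution Delay Deduction: −138 days → 20 May 2019.
Terminal disclaimer: QN-54722 expires on the earlier of 11 January 2021 and 20 May 2019.

2019-05-20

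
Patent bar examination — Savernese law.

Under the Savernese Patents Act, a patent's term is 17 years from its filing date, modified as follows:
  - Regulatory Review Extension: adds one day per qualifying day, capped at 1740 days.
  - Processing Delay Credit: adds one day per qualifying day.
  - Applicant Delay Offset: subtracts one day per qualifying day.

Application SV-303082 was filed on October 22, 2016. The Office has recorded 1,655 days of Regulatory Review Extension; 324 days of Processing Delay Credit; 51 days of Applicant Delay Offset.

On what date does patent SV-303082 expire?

Base term: filing date + 17 years → 22 October 2033.
Regulatory Review Extension: 1655 days (within the 1740-day cap) → +1655 days → 4 May 2038.
Processing Delay Credit: +324 days → 24 March 2039.
Applicant Delay Offset: −51 days → 1 February 2039.

February 1, 2039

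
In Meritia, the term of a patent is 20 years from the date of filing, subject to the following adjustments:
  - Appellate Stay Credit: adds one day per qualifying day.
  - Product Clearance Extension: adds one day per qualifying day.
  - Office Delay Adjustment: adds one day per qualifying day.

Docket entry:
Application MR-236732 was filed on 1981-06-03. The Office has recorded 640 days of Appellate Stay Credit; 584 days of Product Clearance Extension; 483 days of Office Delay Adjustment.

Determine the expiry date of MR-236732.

2006-02-04

Base term: filing date + 20 years → 3 June 2001.
Appellate Stay Credit: +640 days → 5 March 2003.
Product Clearance Extension: +584 days → 9 October 2004.
Office Delay Adjustment: +483 days → 4 February 2006.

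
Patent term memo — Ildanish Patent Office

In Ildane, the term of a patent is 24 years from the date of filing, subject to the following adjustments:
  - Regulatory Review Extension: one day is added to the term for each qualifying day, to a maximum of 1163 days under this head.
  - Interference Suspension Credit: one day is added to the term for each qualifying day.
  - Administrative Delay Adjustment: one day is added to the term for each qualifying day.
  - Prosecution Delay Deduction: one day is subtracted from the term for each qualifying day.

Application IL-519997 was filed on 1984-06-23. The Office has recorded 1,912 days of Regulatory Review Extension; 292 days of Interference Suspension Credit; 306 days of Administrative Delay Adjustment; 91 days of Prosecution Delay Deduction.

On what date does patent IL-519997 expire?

Base term: filing date + 24 years → 23 June 2008.
Regulatory Review Extension: 1912 days claimed exceeds the 1163-day cap, so +1163 days → 30 August 2011.
Interference Suspension Credit: +292 days → 17 June 2012.
Administrative Delay Adjustment: +306 days → 19 April 2013.
Prosecution Delay Deduction: −91 days → 18 January 2013.

January 18, 2013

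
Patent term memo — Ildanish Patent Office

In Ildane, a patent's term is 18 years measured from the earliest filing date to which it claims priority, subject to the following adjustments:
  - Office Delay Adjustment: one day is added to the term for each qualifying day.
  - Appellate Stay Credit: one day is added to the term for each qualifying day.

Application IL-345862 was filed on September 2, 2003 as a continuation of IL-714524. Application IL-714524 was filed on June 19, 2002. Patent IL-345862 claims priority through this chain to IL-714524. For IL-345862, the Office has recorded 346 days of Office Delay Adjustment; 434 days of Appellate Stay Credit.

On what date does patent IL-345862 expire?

August 8, 2022

Earliest priority filing: 19 June 2002.
Base term: 19 June 2002 + 18 years → 19 June 2020.
Office Delay Adjustment: +346 days → 31 May 2021.
Appellate Stay Credit: +434 days → 8 August 2022.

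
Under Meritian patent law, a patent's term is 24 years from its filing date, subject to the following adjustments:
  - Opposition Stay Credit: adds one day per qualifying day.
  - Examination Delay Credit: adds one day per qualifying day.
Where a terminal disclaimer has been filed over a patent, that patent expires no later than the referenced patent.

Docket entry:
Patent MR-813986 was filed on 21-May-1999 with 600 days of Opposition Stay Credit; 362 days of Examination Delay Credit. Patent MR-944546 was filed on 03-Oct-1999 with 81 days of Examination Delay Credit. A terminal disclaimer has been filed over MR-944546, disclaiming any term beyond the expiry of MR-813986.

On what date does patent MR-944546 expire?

December 23, 2023

Natural term of MR-944546:
  Base: filing + 24 years → 3 October 2023.
  Examination Delay Credit: +81 days → 23 December 2023.
Expiry of referenced patent MR-813986:
  Base: filing + 24 years → 21 May 2023.
  Opposition Stay Credit: +600 days → 10 January 2025.
  Examination Delay Credit: +362 days → 7 January 2026.
Terminal disclaimer: MR-944546 expires on the earlier of 23 December 2023 and 7 January 2026.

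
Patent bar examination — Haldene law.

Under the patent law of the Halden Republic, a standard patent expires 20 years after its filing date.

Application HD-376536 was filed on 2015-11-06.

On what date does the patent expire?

Filing date + 20 years → 6 November 2035.

November 6, 2035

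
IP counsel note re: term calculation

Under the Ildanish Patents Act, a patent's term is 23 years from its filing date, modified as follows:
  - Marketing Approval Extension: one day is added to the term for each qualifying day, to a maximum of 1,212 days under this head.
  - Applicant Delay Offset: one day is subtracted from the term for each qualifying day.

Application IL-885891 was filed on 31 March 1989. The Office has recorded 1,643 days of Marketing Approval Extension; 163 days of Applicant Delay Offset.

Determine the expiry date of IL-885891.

Base term: filing date + 23 years → 31 March 2012.
Marketing Approval Extension: 1643 days claimed exceeds the 1212-day cap, so +1212 days → 26 July 2015.
Applicant Delay Offset: −163 days → 13 February 2015.

February 13, 2015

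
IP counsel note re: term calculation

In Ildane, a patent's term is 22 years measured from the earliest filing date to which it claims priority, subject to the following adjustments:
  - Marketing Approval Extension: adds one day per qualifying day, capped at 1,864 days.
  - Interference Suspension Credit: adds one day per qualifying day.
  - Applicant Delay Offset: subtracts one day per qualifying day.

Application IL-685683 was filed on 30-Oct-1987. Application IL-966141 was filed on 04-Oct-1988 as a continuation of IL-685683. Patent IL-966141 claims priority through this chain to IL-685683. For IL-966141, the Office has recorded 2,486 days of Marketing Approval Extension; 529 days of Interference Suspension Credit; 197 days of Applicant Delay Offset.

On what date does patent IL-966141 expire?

Earliest priority filing: 30 October 1987.
Base term: 30 October 1987 + 22 years → 30 October 2009.
Marketing Approval Extension: 2486 days claimed exceeds the 1864-day cap, so +1864 days → 7 December 2014.
Interference Suspension Credit: +529 days → 19 May 2016.
Applicant Delay Offset: −197 days → 4 November 2015.

November 4, 2015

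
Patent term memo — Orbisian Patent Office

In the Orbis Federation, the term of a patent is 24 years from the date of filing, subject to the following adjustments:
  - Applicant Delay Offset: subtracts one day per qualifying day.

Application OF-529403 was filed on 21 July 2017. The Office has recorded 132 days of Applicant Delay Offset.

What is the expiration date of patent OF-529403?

Base term: filing date + 24 years → 21 July 2041.
Applicant Delay Offset: −132 days → 11 March 2041.

2041-03-11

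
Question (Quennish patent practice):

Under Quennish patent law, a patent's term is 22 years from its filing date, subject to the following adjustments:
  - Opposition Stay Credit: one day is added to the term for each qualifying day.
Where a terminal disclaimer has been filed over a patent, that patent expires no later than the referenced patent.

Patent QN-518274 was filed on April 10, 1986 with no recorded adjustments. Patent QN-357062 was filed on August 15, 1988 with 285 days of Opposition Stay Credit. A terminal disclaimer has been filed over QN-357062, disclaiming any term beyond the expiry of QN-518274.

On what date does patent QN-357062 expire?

April 10, 2008

Natural term of QN-357062:
  Base: filing + 22 years → 15 August 2010.
  Opposition Stay Credit: +285 days → 27 May 2011.
Expiry of referenced patent QN-518274:
  Base: filing + 22 years → 10 April 2008.
Terminal disclaimer: QN-357062 expires on the earlier of 27 May 2011 and 10 April 2008.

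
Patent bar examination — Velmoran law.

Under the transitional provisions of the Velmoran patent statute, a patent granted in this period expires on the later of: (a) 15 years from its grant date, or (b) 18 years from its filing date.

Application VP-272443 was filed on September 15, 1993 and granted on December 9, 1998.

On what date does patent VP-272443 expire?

December 9, 2013

(a) grant + 15 years → 9 December 2013.
(b) filing + 18 years → 15 September 2011.
Later of the two: 9 December 2013.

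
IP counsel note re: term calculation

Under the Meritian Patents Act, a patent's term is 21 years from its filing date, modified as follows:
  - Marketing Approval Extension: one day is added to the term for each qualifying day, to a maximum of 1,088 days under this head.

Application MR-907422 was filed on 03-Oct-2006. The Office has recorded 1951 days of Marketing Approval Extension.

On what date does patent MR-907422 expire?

2030-09-25

Base term: filing date + 21 years → 3 October 2027.
Marketing Approval Extension: 1951 days claimed exceeds the 1088-day cap, so +1088 days → 25 September 2030.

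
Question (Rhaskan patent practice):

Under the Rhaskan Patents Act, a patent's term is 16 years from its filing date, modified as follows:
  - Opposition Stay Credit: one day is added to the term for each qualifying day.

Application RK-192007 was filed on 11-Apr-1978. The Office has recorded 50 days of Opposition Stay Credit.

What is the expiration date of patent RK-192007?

May 31, 1994

Base term: filing date + 16 years → 11 April 1994.
Opposition Stay Credit: +50 days → 31 May 1994.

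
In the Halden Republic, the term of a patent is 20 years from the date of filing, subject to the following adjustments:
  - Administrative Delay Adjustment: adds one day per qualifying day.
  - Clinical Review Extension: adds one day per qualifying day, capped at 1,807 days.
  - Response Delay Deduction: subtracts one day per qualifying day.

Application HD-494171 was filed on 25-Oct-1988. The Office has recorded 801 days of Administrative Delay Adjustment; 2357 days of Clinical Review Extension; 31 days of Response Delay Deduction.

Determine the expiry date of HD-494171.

Base term: filing date + 20 years → 25 October 2008.
Administrative Delay Adjustment: +801 days → 4 January 2011.
Clinical Review Extension: 2357 days claimed exceeds the 1807-day cap, so +1807 days → 16 December 2015.
Response Delay Deduction: −31 days → 15 November 2015.

November 15, 2015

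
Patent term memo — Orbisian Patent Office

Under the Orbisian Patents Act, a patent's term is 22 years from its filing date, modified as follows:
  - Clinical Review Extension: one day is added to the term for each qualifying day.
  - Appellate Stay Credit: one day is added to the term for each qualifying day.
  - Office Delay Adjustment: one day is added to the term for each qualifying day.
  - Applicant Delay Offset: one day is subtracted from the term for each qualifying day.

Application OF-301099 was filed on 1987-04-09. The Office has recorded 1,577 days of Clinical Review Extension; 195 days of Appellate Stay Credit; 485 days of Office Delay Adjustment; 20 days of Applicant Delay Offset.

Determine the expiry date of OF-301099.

2015-05-25

Base term: filing date + 22 years → 9 April 2009.
Clinical Review Extension: +1577 days → 3 August 2013.
Appellate Stay Credit: +195 days → 14 February 2014.
Office Delay Adjustment: +485 days → 14 June 2015.
Applicant Delay Offset: −20 days → 25 May 2015.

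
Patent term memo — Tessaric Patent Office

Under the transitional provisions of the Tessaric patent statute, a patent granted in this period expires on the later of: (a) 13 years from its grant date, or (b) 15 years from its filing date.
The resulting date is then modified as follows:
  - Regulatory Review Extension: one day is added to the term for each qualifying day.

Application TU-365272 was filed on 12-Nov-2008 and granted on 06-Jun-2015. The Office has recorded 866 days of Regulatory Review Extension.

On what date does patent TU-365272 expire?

October 20, 2030

(a) grant + 13 years → 6 June 2028.
(b) filing + 15 years → 12 November 2023.
Later of the two: 6 June 2028.
Regulatory Review Extension: +866 days → 20 October 2030.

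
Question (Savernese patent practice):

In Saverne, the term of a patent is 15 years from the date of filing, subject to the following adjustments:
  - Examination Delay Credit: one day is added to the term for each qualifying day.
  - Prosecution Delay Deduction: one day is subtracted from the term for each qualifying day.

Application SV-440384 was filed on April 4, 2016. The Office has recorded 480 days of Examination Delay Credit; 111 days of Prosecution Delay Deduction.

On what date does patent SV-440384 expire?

April 7, 2032

Base term: filing date + 15 years → 4 April 2031.
Examination Delay Credit: +480 days → 27 July 2032.
Prosecution Delay Deduction: −111 days → 7 April 2032.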